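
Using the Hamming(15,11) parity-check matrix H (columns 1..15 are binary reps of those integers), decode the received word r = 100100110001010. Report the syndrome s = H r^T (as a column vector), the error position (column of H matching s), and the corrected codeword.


s = (1, 0, 0, 0)^T, error position = 8, corrected codeword c = 100100100001010

Compute s = H r^T mod 2 one row at a time:
  s_1 = 1 + 0 + 0 + 0 + 1 + 0 + 1 + 0 = 3 ≡ 1 (mod 2).
  s_2 = 1 + 0 + 0 + 1 + 1 + 0 + 1 + 0 = 4 ≡ 0 (mod 2).
  s_3 = 0 + 0 + 0 + 1 + 0 + 0 + 1 + 0 = 2 ≡ 0 (mod 2).
  s_4 = 1 + 0 + 0 + 1 + 0 + 0 + 0 + 0 = 2 ≡ 0 (mod 2).
s = (1, 0, 0, 0)^T — this equals column 8 of H (binary 1000), so error is at position 8.
Correct: flip bit 8 of r = 100100110001010 to get c = 100100100001010.


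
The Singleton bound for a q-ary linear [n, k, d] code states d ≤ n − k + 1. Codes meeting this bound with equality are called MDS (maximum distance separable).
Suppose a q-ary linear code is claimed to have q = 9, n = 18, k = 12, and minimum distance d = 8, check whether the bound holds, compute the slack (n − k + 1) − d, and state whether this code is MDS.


Singleton RHS = n − k + 1 = 7, slack = -1, bound violated (no such code; not MDS).

Singleton bound: d ≤ n − k + 1.
Here n = 18, k = 12, so n − k + 1 = 7.
Given d = 8, check d ≤ 7: NO.
Slack = (n − k + 1) − d = -1.
The slack is negative: d = 8 exceeds n − k + 1 = 7 by 1, so the Singleton bound is violated and no linear [18, 12, 8]_9 code can exist. In particular it is not MDS (MDS requires d = n − k + 1 exactly).
Description: the claimed parameters are [18, 12, 8]_9; such a code would be impossible (violates the Singleton bound).


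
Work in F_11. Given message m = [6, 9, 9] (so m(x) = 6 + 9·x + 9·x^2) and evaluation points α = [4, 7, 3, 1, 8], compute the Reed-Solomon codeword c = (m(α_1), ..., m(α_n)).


c = [10, 4, 4, 2, 5]

Message polynomial: m(x) = 6 + 9·x + 9·x^2 (mod 11).
For each evaluation point α_i, compute m(α_i) mod 11:
  α_1 = 4: Horner steps 9 → 1 → 10, so m(4) = 10.
  α_2 = 7: Horner steps 9 → 6 → 4, so m(7) = 4.
  α_3 = 3: Horner steps 9 → 3 → 4, so m(3) = 4.
  α_4 = 1: Horner steps 9 → 7 → 2, so m(1) = 2.
  α_5 = 8: Horner steps 9 → 4 → 5, so m(8) = 5.
Codeword c = [10, 4, 4, 2, 5] ∈ F_11^5.


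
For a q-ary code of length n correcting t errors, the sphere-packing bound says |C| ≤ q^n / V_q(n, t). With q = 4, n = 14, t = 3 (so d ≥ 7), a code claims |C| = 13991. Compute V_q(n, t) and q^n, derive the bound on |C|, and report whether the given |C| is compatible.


V_q(n, t) = 10690, q^n = 268435456, Hamming bound = 25110, |C| = 13991 ≤ bound (satisfied).

Step 1: Compute V_q(n, t) = Σ_{j=0}^3 C(n, j) (q−1)^j.
  j = 0: C(14,0)·(3)^0 = 1·1 = 1.
  j = 1: C(14,1)·(3)^1 = 14·3 = 42.
  j = 2: C(14,2)·(3)^2 = 91·9 = 819.
  j = 3: C(14,3)·(3)^3 = 364·27 = 9828.
  V_q(n, t) = 1 + 42 + 819 + 9828 = 10690.
Step 2: q^n = 4^14 = 268435456.
Step 3: Hamming bound ⌊q^n / V_q(n,t)⌋ = ⌊268435456/10690⌋ = 25110.
Step 4: Compare |C| = 13991 to 25110: satisfied.
The claimed |C| lies below the Hamming bound.


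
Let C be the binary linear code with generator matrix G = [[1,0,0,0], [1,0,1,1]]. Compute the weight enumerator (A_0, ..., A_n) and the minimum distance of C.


Weight distribution: A_0 = 1, A_1 = 1, A_2 = 1, A_3 = 1. Minimum distance d = 1.

Enumerate all 2^2 = 4 messages m ∈ F_2^2.
For each, compute codeword c = mG in F_2^4, then tally its weight.
  m = 00 → c = 0000, weight = 0.
  m = 10 → c = 1000, weight = 1.
  m = 01 → c = 1011, weight = 3.
  m = 11 → c = 0011, weight = 2.
Tally weights:
  weight 0: 1 codewords.
  weight 1: 1 codewords.
  weight 2: 1 codewords.
  weight 3: 1 codewords.
Minimum distance d = smallest w > 0 with A_w > 0 = 1.
Sanity: Σ A_w = 4 = 2^2 = 4 ✓.


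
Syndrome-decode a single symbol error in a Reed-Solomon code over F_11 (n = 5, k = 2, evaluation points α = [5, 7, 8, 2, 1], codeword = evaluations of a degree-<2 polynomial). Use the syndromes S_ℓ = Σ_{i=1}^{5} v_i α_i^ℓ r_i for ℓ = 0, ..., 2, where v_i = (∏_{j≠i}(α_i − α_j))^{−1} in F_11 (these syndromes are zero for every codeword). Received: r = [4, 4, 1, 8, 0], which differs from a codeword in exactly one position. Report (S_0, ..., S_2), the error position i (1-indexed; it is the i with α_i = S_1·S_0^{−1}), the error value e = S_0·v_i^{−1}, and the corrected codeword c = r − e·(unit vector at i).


S = (10, 6, 8), error at position 1, error magnitude e = 5, c = [10, 4, 1, 8, 0].

Step 1: column multipliers v_i = (∏_{j≠i}(α_i − α_j))^{−1} mod 11.
  i = 1 (α = 5): (5−7)(5−8)(5−2)(5−1) = (−2)·(−3)·3·4 = 72 ≡ 6, so v_1 = 6^{−1} = 2 (mod 11).
  i = 2 (α = 7): (7−5)(7−8)(7−2)(7−1) = 2·(−1)·5·6 = −60 ≡ 6, so v_2 = 6^{−1} = 2 (mod 11).
  i = 3 (α = 8): (8−5)(8−7)(8−2)(8−1) = 3·1·6·7 = 126 ≡ 5, so v_3 = 5^{−1} = 9 (mod 11).
  i = 4 (α = 2): (2−5)(2−7)(2−8)(2−1) = (−3)·(−5)·(−6)·1 = −90 ≡ 9, so v_4 = 9^{−1} = 5 (mod 11).
  i = 5 (α = 1): (1−5)(1−7)(1−8)(1−2) = (−4)·(−6)·(−7)·(−1) = 168 ≡ 3, so v_5 = 3^{−1} = 4 (mod 11).
  v = [2, 2, 9, 5, 4].
Step 2: syndromes of r = [4, 4, 1, 8, 0] (all sums mod 11).
  S_0 = Σ v_i r_i = 2·4 + 2·4 + 9·1 + 5·8 + 4·0 = 65 ≡ 10.
  S_1 = Σ v_i α_i r_i = 2·5·4 + 2·7·4 + 9·8·1 + 5·2·8 + 4·1·0 = 248 ≡ 6.
  α_i^2 mod 11 = [3, 5, 9, 4, 1].
  S_2 = Σ v_i α_i^2 r_i = 2·3·4 + 2·5·4 + 9·9·1 + 5·4·8 + 4·1·0 = 305 ≡ 8.
  S = (10, 6, 8) ≠ 0, so r is not a codeword (an error is present).
Step 3: locate the error. For a single error e at position i, S_ℓ = v_i·e·α_i^ℓ, so α_err = S_1/S_0.
  S_0^{−1} = 10^{−1} = 10 (mod 11), so α_err = 6·10 = 60 ≡ 5 = α_1. Error position i = 1.
  Consistency check: S_2/S_1 = 8·2 = 16 ≡ 5 = α_err ✓ (single-error assumption holds).
Step 4: error magnitude e = S_0/v_1 = S_0·∏_{j≠1}(α_1 − α_j) = 10·6 = 60 ≡ 5 (mod 11).
Step 5: correct position 1: c_1 = r_1 − e = 4 − 5 ≡ 10 (mod 11). Hence c = [10, 4, 1, 8, 0].
  Check: interpolating c through the α_i gives m(x) = 3 + 8·x (degree < 2) with m(α_i) = c_i for every i, so c is indeed a codeword.


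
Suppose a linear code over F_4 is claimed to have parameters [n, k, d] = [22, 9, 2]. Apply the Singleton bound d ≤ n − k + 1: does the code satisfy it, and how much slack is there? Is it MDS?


Singleton RHS = n − k + 1 = 14, slack = 12, bound satisfied, not MDS.

Singleton bound: d ≤ n − k + 1.
Here n = 22, k = 9, so n − k + 1 = 14.
Given d = 2, check d ≤ 14: YES.
Slack = (n − k + 1) − d = 12.
The code is NOT MDS (slack = 12 > 0).
Description: the claimed parameters are [22, 9, 2]_4; such a code would be non-MDS.


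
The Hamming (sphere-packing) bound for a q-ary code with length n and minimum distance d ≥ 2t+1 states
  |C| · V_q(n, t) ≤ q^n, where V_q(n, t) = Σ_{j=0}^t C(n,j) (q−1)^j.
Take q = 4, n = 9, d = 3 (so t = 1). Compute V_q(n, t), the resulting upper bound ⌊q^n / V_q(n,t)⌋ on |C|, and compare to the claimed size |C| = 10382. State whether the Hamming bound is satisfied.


V_q(n, t) = 28, q^n = 262144, Hamming bound = 9362, |C| = 10382 > bound (violated).

Step 1: Compute V_q(n, t) = Σ_{j=0}^1 C(n, j) (q−1)^j.
  j = 0: C(9,0)·(3)^0 = 1·1 = 1.
  j = 1: C(9,1)·(3)^1 = 9·3 = 27.
  V_q(n, t) = 1 + 27 = 28.
Step 2: q^n = 4^9 = 262144.
Step 3: Hamming bound ⌊q^n / V_q(n,t)⌋ = ⌊262144/28⌋ = 9362.
Step 4: Compare |C| = 10382 to 9362: violated.
The claimed |C| lies above the Hamming bound, so no 4-ary code of length 9 with d ≥ 3 can have 10382 codewords.


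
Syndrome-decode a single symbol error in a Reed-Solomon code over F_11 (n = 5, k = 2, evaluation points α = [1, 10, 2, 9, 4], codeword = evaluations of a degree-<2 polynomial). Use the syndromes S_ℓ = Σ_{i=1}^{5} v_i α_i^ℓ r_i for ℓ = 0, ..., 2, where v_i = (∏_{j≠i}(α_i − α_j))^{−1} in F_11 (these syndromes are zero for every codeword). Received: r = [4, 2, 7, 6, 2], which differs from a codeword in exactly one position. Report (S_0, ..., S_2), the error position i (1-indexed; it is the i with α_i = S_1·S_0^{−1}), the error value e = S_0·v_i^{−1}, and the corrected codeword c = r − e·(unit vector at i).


S = (5, 6, 5), error at position 2, error magnitude e = 4, c = [4, 9, 7, 6, 2].

Step 1: column multipliers v_i = (∏_{j≠i}(α_i − α_j))^{−1} mod 11.
  i = 1 (α = 1): (1−10)(1−2)(1−9)(1−4) = (−9)·(−1)·(−8)·(−3) = 216 ≡ 7, so v_1 = 7^{−1} = 8 (mod 11).
  i = 2 (α = 10): (10−1)(10−2)(10−9)(10−4) = 9·8·1·6 = 432 ≡ 3, so v_2 = 3^{−1} = 4 (mod 11).
  i = 3 (α = 2): (2−1)(2−10)(2−9)(2−4) = 1·(−8)·(−7)·(−2) = −112 ≡ 9, so v_3 = 9^{−1} = 5 (mod 11).
  i = 4 (α = 9): (9−1)(9−10)(9−2)(9−4) = 8·(−1)·7·5 = −280 ≡ 6, so v_4 = 6^{−1} = 2 (mod 11).
  i = 5 (α = 4): (4−1)(4−10)(4−2)(4−9) = 3·(−6)·2·(−5) = 180 ≡ 4, so v_5 = 4^{−1} = 3 (mod 11).
  v = [8, 4, 5, 2, 3].
Step 2: syndromes of r = [4, 2, 7, 6, 2] (all sums mod 11).
  S_0 = Σ v_i r_i = 8·4 + 4·2 + 5·7 + 2·6 + 3·2 = 93 ≡ 5.
  S_1 = Σ v_i α_i r_i = 8·1·4 + 4·10·2 + 5·2·7 + 2·9·6 + 3·4·2 = 314 ≡ 6.
  α_i^2 mod 11 = [1, 1, 4, 4, 5].
  S_2 = Σ v_i α_i^2 r_i = 8·1·4 + 4·1·2 + 5·4·7 + 2·4·6 + 3·5·2 = 258 ≡ 5.
  S = (5, 6, 5) ≠ 0, so r is not a codeword (an error is present).
Step 3: locate the error. For a single error e at position i, S_ℓ = v_i·e·α_i^ℓ, so α_err = S_1/S_0.
  S_0^{−1} = 5^{−1} = 9 (mod 11), so α_err = 6·9 = 54 ≡ 10 = α_2. Error position i = 2.
  Consistency check: S_2/S_1 = 5·2 = 10 ≡ 10 = α_err ✓ (single-error assumption holds).
Step 4: error magnitude e = S_0/v_2 = S_0·∏_{j≠2}(α_2 − α_j) = 5·3 = 15 ≡ 4 (mod 11).
Step 5: correct position 2: c_2 = r_2 − e = 2 − 4 ≡ 9 (mod 11). Hence c = [4, 9, 7, 6, 2].
  Check: interpolating c through the α_i gives m(x) = 1 + 3·x (degree < 2) with m(α_i) = c_i for every i, so c is indeed a codeword.


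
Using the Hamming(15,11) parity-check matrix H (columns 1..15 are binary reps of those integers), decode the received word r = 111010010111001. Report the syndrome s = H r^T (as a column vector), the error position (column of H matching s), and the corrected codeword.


s = (1, 1, 1, 1)^T, error position = 15, corrected codeword c = 111010010111000

Compute s = H r^T mod 2 one row at a time:
  s_1 = 1 + 0 + 1 + 1 + 1 + 0 + 0 + 1 = 5 ≡ 1 (mod 2).
  s_2 = 0 + 1 + 0 + 0 + 1 + 0 + 0 + 1 = 3 ≡ 1 (mod 2).
  s_3 = 1 + 1 + 0 + 0 + 1 + 1 + 0 + 1 = 5 ≡ 1 (mod 2).
  s_4 = 1 + 1 + 1 + 0 + 0 + 1 + 0 + 1 = 5 ≡ 1 (mod 2).
s = (1, 1, 1, 1)^T — this equals column 15 of H (binary 1111), so error is at position 15.
Correct: flip bit 15 of r = 111010010111001 to get c = 111010010111000.


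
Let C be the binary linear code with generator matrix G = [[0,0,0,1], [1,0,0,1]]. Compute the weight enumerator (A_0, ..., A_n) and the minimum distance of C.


Weight distribution: A_0 = 1, A_1 = 2, A_2 = 1. Minimum distance d = 1.

Enumerate all 2^2 = 4 messages m ∈ F_2^2.
For each, compute codeword c = mG in F_2^4, then tally its weight.
  m = 00 → c = 0000, weight = 0.
  m = 10 → c = 0001, weight = 1.
  m = 01 → c = 1001, weight = 2.
  m = 11 → c = 1000, weight = 1.
Tally weights:
  weight 0: 1 codewords.
  weight 1: 2 codewords.
  weight 2: 1 codewords.
Minimum distance d = smallest w > 0 with A_w > 0 = 1.
Sanity: Σ A_w = 4 = 2^2 = 4 ✓.


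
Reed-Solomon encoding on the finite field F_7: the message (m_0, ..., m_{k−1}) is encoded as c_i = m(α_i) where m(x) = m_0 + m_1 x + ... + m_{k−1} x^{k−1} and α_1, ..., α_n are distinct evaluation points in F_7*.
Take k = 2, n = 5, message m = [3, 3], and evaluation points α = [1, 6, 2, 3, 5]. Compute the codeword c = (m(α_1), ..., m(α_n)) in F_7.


c = [6, 0, 2, 5, 4]

Message polynomial: m(x) = 3 + 3·x (mod 7).
For each evaluation point α_i, compute m(α_i) mod 7:
  α_1 = 1: Horner steps 3 → 6, so m(1) = 6.
  α_2 = 6: Horner steps 3 → 0, so m(6) = 0.
  α_3 = 2: Horner steps 3 → 2, so m(2) = 2.
  α_4 = 3: Horner steps 3 → 5, so m(3) = 5.
  α_5 = 5: Horner steps 3 → 4, so m(5) = 4.
Codeword c = [6, 0, 2, 5, 4] ∈ F_7^5.


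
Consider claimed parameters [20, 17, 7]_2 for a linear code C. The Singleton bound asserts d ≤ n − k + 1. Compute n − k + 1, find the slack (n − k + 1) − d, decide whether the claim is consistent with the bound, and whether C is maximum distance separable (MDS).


Singleton RHS = n − k + 1 = 4, slack = -3, bound violated (no such code; not MDS).

Singleton bound: d ≤ n − k + 1.
Here n = 20, k = 17, so n − k + 1 = 4.
Given d = 7, check d ≤ 4: NO.
Slack = (n − k + 1) − d = -3.
The slack is negative: d = 7 exceeds n − k + 1 = 4 by 3, so the Singleton bound is violated and no linear [20, 17, 7]_2 code can exist. In particular it is not MDS (MDS requires d = n − k + 1 exactly).
Description: the claimed parameters are [20, 17, 7]_2; such a code would be impossible (violates the Singleton bound).


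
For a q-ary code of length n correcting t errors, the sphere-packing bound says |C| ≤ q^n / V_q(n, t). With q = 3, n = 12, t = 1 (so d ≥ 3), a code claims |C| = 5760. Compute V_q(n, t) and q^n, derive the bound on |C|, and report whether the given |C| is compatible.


V_q(n, t) = 25, q^n = 531441, Hamming bound = 21257, |C| = 5760 ≤ bound (satisfied).

Step 1: Compute V_q(n, t) = Σ_{j=0}^1 C(n, j) (q−1)^j.
  j = 0: C(12,0)·(2)^0 = 1·1 = 1.
  j = 1: C(12,1)·(2)^1 = 12·2 = 24.
  V_q(n, t) = 1 + 24 = 25.
Step 2: q^n = 3^12 = 531441.
Step 3: Hamming bound ⌊q^n / V_q(n,t)⌋ = ⌊531441/25⌋ = 21257.
Step 4: Compare |C| = 5760 to 21257: satisfied.
The claimed |C| lies below the Hamming bound.


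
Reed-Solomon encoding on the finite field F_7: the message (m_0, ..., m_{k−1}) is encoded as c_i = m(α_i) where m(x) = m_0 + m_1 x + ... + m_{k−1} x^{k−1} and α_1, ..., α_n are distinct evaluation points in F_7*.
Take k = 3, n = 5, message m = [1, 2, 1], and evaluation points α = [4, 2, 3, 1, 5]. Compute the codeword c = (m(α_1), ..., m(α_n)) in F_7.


c = [4, 2, 2, 4, 1]

Message polynomial: m(x) = 1 + 2·x + 1·x^2 (mod 7).
For each evaluation point α_i, compute m(α_i) mod 7:
  α_1 = 4: Horner steps 1 → 6 → 4, so m(4) = 4.
  α_2 = 2: Horner steps 1 → 4 → 2, so m(2) = 2.
  α_3 = 3: Horner steps 1 → 5 → 2, so m(3) = 2.
  α_4 = 1: Horner steps 1 → 3 → 4, so m(1) = 4.
  α_5 = 5: Horner steps 1 → 0 → 1, so m(5) = 1.
Codeword c = [4, 2, 2, 4, 1] ∈ F_7^5.


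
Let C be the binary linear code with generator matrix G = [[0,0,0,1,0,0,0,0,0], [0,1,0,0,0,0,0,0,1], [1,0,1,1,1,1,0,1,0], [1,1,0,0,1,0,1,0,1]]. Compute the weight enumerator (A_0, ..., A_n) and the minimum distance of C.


Weight distribution: A_0 = 1, A_1 = 1, A_2 = 1, A_3 = 2, A_4 = 2, A_5 = 3, A_6 = 3, A_7 = 2, A_8 = 1. Minimum distance d = 1.

Enumerate all 2^4 = 16 messages m ∈ F_2^4.
For each, compute codeword c = mG in F_2^9, then tally its weight.
  m = 0000 → c = 000000000, weight = 0.
  m = 1000 → c = 000100000, weight = 1.
  m = 0100 → c = 010000001, weight = 2.
  m = 1100 → c = 010100001, weight = 3.
  m = 0010 → c = 101111010, weight = 6.
  m = 1010 → c = 101011010, weight = 5.
  m = 0110 → c = 111111011, weight = 8.
  m = 1110 → c = 111011011, weight = 7.
  m = 0001 → c = 110010101, weight = 5.
  m = 1001 → c = 110110101, weight = 6.
  m = 0101 → c = 100010100, weight = 3.
  m = 1101 → c = 100110100, weight = 4.
  m = 0011 → c = 011101111, weight = 7.
  m = 1011 → c = 011001111, weight = 6.
  m = 0111 → c = 001101110, weight = 5.
  m = 1111 → c = 001001110, weight = 4.
Tally weights:
  weight 0: 1 codewords.
  weight 1: 1 codewords.
  weight 2: 1 codewords.
  weight 3: 2 codewords.
  weight 4: 2 codewords.
  weight 5: 3 codewords.
  weight 6: 3 codewords.
  weight 7: 2 codewords.
  weight 8: 1 codewords.
Minimum distance d = smallest w > 0 with A_w > 0 = 1.
Sanity: Σ A_w = 16 = 2^4 = 16 ✓.


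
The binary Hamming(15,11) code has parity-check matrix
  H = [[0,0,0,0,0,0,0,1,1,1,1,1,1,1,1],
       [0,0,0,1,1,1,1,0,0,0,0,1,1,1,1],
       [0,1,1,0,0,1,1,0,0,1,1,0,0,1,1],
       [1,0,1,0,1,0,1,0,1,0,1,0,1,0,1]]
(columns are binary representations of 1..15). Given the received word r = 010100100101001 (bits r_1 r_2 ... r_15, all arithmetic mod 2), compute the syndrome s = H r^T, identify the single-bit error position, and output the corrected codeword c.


s = (1, 0, 0, 0)^T, error position = 8, corrected codeword c = 010100110101001

Compute s = H r^T mod 2 one row at a time:
  s_1 = 0 + 0 + 1 + 0 + 1 + 0 + 0 + 1 = 3 ≡ 1 (mod 2).
  s_2 = 1 + 0 + 0 + 1 + 1 + 0 + 0 + 1 = 4 ≡ 0 (mod 2).
  s_3 = 1 + 0 + 0 + 1 + 1 + 0 + 0 + 1 = 4 ≡ 0 (mod 2).
  s_4 = 0 + 0 + 0 + 1 + 0 + 0 + 0 + 1 = 2 ≡ 0 (mod 2).
s = (1, 0, 0, 0)^T — this equals column 8 of H (binary 1000), so error is at position 8.
Correct: flip bit 8 of r = 010100100101001 to get c = 010100110101001.


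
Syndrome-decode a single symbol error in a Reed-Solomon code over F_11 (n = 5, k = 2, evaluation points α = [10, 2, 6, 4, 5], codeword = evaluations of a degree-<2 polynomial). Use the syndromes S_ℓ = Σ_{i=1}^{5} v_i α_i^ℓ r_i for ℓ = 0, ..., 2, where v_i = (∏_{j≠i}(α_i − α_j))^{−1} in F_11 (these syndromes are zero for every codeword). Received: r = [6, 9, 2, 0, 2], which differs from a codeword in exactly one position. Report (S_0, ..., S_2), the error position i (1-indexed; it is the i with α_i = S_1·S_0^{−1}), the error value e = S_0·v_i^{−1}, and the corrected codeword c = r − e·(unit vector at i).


S = (3, 4, 9), error at position 5, error magnitude e = 1, c = [6, 9, 2, 0, 1].

Step 1: column multipliers v_i = (∏_{j≠i}(α_i − α_j))^{−1} mod 11.
  i = 1 (α = 10): (10−2)(10−6)(10−4)(10−5) = 8·4·6·5 = 960 ≡ 3, so v_1 = 3^{−1} = 4 (mod 11).
  i = 2 (α = 2): (2−10)(2−6)(2−4)(2−5) = (−8)·(−4)·(−2)·(−3) = 192 ≡ 5, so v_2 = 5^{−1} = 9 (mod 11).
  i = 3 (α = 6): (6−10)(6−2)(6−4)(6−5) = (−4)·4·2·1 = −32 ≡ 1, so v_3 = 1^{−1} = 1 (mod 11).
  i = 4 (α = 4): (4−10)(4−2)(4−6)(4−5) = (−6)·2·(−2)·(−1) = −24 ≡ 9, so v_4 = 9^{−1} = 5 (mod 11).
  i = 5 (α = 5): (5−10)(5−2)(5−6)(5−4) = (−5)·3·(−1)·1 = 15 ≡ 4, so v_5 = 4^{−1} = 3 (mod 11).
  v = [4, 9, 1, 5, 3].
Step 2: syndromes of r = [6, 9, 2, 0, 2] (all sums mod 11).
  S_0 = Σ v_i r_i = 4·6 + 9·9 + 1·2 + 5·0 + 3·2 = 113 ≡ 3.
  S_1 = Σ v_i α_i r_i = 4·10·6 + 9·2·9 + 1·6·2 + 5·4·0 + 3·5·2 = 444 ≡ 4.
  α_i^2 mod 11 = [1, 4, 3, 5, 3].
  S_2 = Σ v_i α_i^2 r_i = 4·1·6 + 9·4·9 + 1·3·2 + 5·5·0 + 3·3·2 = 372 ≡ 9.
  S = (3, 4, 9) ≠ 0, so r is not a codeword (an error is present).
Step 3: locate the error. For a single error e at position i, S_ℓ = v_i·e·α_i^ℓ, so α_err = S_1/S_0.
  S_0^{−1} = 3^{−1} = 4 (mod 11), so α_err = 4·4 = 16 ≡ 5 = α_5. Error position i = 5.
  Consistency check: S_2/S_1 = 9·3 = 27 ≡ 5 = α_err ✓ (single-error assumption holds).
Step 4: error magnitude e = S_0/v_5 = S_0·∏_{j≠5}(α_5 − α_j) = 3·4 = 12 ≡ 1 (mod 11).
Step 5: correct position 5: c_5 = r_5 − e = 2 − 1 ≡ 1 (mod 11). Hence c = [6, 9, 2, 0, 1].
  Check: interpolating c through the α_i gives m(x) = 7 + 1·x (degree < 2) with m(α_i) = c_i for every i, so c is indeed a codeword.


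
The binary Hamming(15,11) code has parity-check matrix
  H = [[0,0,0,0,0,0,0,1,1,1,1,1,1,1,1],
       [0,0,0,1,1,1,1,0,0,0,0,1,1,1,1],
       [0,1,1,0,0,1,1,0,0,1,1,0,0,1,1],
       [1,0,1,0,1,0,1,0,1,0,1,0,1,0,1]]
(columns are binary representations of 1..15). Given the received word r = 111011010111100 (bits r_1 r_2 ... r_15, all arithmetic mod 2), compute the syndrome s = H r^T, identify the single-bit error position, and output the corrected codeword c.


s = (1, 0, 1, 1)^T, error position = 11, corrected codeword c = 111011010101100

Compute s = H r^T mod 2 one row at a time:
  s_1 = 1 + 0 + 1 + 1 + 1 + 1 + 0 + 0 = 5 ≡ 1 (mod 2).
  s_2 = 0 + 1 + 1 + 0 + 1 + 1 + 0 + 0 = 4 ≡ 0 (mod 2).
  s_3 = 1 + 1 + 1 + 0 + 1 + 1 + 0 + 0 = 5 ≡ 1 (mod 2).
  s_4 = 1 + 1 + 1 + 0 + 0 + 1 + 1 + 0 = 5 ≡ 1 (mod 2).
s = (1, 0, 1, 1)^T — this equals column 11 of H (binary 1011), so error is at position 11.
Correct: flip bit 11 of r = 111011010111100 to get c = 111011010101100.


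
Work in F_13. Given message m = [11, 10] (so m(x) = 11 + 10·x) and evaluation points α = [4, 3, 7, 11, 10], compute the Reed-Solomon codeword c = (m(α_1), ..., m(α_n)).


c = [12, 2, 3, 4, 7]

Message polynomial: m(x) = 11 + 10·x (mod 13).
For each evaluation point α_i, compute m(α_i) mod 13:
  α_1 = 4: Horner steps 10 → 12, so m(4) = 12.
  α_2 = 3: Horner steps 10 → 2, so m(3) = 2.
  α_3 = 7: Horner steps 10 → 3, so m(7) = 3.
  α_4 = 11: Horner steps 10 → 4, so m(11) = 4.
  α_5 = 10: Horner steps 10 → 7, so m(10) = 7.
Codeword c = [12, 2, 3, 4, 7] ∈ F_13^5.


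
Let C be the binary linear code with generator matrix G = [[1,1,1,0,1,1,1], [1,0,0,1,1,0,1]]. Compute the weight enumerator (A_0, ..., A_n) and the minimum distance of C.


Weight distribution: A_0 = 1, A_4 = 2, A_6 = 1. Minimum distance d = 4.

Enumerate all 2^2 = 4 messages m ∈ F_2^2.
For each, compute codeword c = mG in F_2^7, then tally its weight.
  m = 00 → c = 0000000, weight = 0.
  m = 10 → c = 1110111, weight = 6.
  m = 01 → c = 1001101, weight = 4.
  m = 11 → c = 0111010, weight = 4.
Tally weights:
  weight 0: 1 codewords.
  weight 4: 2 codewords.
  weight 6: 1 codewords.
Minimum distance d = smallest w > 0 with A_w > 0 = 4.
Sanity: Σ A_w = 4 = 2^2 = 4 ✓.


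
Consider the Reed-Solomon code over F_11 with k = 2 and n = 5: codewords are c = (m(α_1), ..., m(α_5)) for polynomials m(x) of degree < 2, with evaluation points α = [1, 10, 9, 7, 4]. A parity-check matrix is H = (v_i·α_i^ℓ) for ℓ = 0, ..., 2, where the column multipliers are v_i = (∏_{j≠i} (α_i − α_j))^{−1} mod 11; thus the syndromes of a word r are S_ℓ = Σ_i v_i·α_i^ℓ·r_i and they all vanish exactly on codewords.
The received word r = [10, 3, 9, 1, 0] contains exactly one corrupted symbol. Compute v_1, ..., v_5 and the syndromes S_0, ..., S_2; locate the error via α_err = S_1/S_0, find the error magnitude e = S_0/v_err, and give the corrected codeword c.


S = (7, 4, 7), error at position 2, error magnitude e = 1, c = [10, 2, 9, 1, 0].

Step 1: column multipliers v_i = (∏_{j≠i}(α_i − α_j))^{−1} mod 11.
  i = 1 (α = 1): (1−10)(1−9)(1−7)(1−4) = (−9)·(−8)·(−6)·(−3) = 1296 ≡ 9, so v_1 = 9^{−1} = 5 (mod 11).
  i = 2 (α = 10): (10−1)(10−9)(10−7)(10−4) = 9·1·3·6 = 162 ≡ 8, so v_2 = 8^{−1} = 7 (mod 11).
  i = 3 (α = 9): (9−1)(9−10)(9−7)(9−4) = 8·(−1)·2·5 = −80 ≡ 8, so v_3 = 8^{−1} = 7 (mod 11).
  i = 4 (α = 7): (7−1)(7−10)(7−9)(7−4) = 6·(−3)·(−2)·3 = 108 ≡ 9, so v_4 = 9^{−1} = 5 (mod 11).
  i = 5 (α = 4): (4−1)(4−10)(4−9)(4−7) = 3·(−6)·(−5)·(−3) = −270 ≡ 5, so v_5 = 5^{−1} = 9 (mod 11).
  v = [5, 7, 7, 5, 9].
Step 2: syndromes of r = [10, 3, 9, 1, 0] (all sums mod 11).
  S_0 = Σ v_i r_i = 5·10 + 7·3 + 7·9 + 5·1 + 9·0 = 139 ≡ 7.
  S_1 = Σ v_i α_i r_i = 5·1·10 + 7·10·3 + 7·9·9 + 5·7·1 + 9·4·0 = 862 ≡ 4.
  α_i^2 mod 11 = [1, 1, 4, 5, 5].
  S_2 = Σ v_i α_i^2 r_i = 5·1·10 + 7·1·3 + 7·4·9 + 5·5·1 + 9·5·0 = 348 ≡ 7.
  S = (7, 4, 7) ≠ 0, so r is not a codeword (an error is present).
Step 3: locate the error. For a single error e at position i, S_ℓ = v_i·e·α_i^ℓ, so α_err = S_1/S_0.
  S_0^{−1} = 7^{−1} = 8 (mod 11), so α_err = 4·8 = 32 ≡ 10 = α_2. Error position i = 2.
  Consistency check: S_2/S_1 = 7·3 = 21 ≡ 10 = α_err ✓ (single-error assumption holds).
Step 4: error magnitude e = S_0/v_2 = S_0·∏_{j≠2}(α_2 − α_j) = 7·8 = 56 ≡ 1 (mod 11).
Step 5: correct position 2: c_2 = r_2 − e = 3 − 1 ≡ 2 (mod 11). Hence c = [10, 2, 9, 1, 0].
  Check: interpolating c through the α_i gives m(x) = 6 + 4·x (degree < 2) with m(α_i) = c_i for every i, so c is indeed a codeword.


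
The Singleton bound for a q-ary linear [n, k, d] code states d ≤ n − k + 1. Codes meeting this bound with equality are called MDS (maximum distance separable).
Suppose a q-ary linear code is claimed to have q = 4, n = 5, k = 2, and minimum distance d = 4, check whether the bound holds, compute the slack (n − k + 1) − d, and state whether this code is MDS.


Singleton RHS = n − k + 1 = 4, slack = 0, bound satisfied, MDS.

Singleton bound: d ≤ n − k + 1.
Here n = 5, k = 2, so n − k + 1 = 4.
Given d = 4, check d ≤ 4: YES.
Slack = (n − k + 1) − d = 0.
The code is MDS (slack = 0).
Description: the claimed parameters are [5, 2, 4]_4; such a code would be MDS (meets Singleton bound).


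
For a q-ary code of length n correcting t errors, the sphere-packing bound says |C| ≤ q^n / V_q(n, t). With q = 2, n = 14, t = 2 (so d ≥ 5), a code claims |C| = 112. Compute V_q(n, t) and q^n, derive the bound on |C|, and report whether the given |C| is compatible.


V_q(n, t) = 106, q^n = 16384, Hamming bound = 154, |C| = 112 ≤ bound (satisfied).

Step 1: Compute V_q(n, t) = Σ_{j=0}^2 C(n, j) (q−1)^j.
  j = 0: C(14,0)·(1)^0 = 1·1 = 1.
  j = 1: C(14,1)·(1)^1 = 14·1 = 14.
  j = 2: C(14,2)·(1)^2 = 91·1 = 91.
  V_q(n, t) = 1 + 14 + 91 = 106.
Step 2: q^n = 2^14 = 16384.
Step 3: Hamming bound ⌊q^n / V_q(n,t)⌋ = ⌊16384/106⌋ = 154.
Step 4: Compare |C| = 112 to 154: satisfied.
The claimed |C| lies below the Hamming bound.


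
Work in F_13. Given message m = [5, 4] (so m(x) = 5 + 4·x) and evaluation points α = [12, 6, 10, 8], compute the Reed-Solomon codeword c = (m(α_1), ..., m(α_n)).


c = [1, 3, 6, 11]

Message polynomial: m(x) = 5 + 4·x (mod 13).
For each evaluation point α_i, compute m(α_i) mod 13:
  α_1 = 12: Horner steps 4 → 1, so m(12) = 1.
  α_2 = 6: Horner steps 4 → 3, so m(6) = 3.
  α_3 = 10: Horner steps 4 → 6, so m(10) = 6.
  α_4 = 8: Horner steps 4 → 11, so m(8) = 11.
Codeword c = [1, 3, 6, 11] ∈ F_13^4.


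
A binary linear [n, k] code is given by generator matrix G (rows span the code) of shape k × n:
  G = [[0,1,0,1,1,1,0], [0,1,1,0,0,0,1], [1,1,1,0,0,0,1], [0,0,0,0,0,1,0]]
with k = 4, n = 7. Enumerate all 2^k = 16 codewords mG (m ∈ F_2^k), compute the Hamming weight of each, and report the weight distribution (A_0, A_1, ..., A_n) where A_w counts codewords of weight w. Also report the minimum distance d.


Weight distribution: A_0 = 1, A_1 = 2, A_2 = 1, A_3 = 2, A_4 = 5, A_5 = 4, A_6 = 1. Minimum distance d = 1.

Enumerate all 2^4 = 16 messages m ∈ F_2^4.
For each, compute codeword c = mG in F_2^7, then tally its weight.
  m = 0000 → c = 0000000, weight = 0.
  m = 1000 → c = 0101110, weight = 4.
  m = 0100 → c = 0110001, weight = 3.
  m = 1100 → c = 0011111, weight = 5.
  m = 0010 → c = 1110001, weight = 4.
  m = 1010 → c = 1011111, weight = 6.
  m = 0110 → c = 1000000, weight = 1.
  m = 1110 → c = 1101110, weight = 5.
  m = 0001 → c = 0000010, weight = 1.
  m = 1001 → c = 0101100, weight = 3.
  m = 0101 → c = 0110011, weight = 4.
  m = 1101 → c = 0011101, weight = 4.
  m = 0011 → c = 1110011, weight = 5.
  m = 1011 → c = 1011101, weight = 5.
  m = 0111 → c = 1000010, weight = 2.
  m = 1111 → c = 1101100, weight = 4.
Tally weights:
  weight 0: 1 codewords.
  weight 1: 2 codewords.
  weight 2: 1 codewords.
  weight 3: 2 codewords.
  weight 4: 5 codewords.
  weight 5: 4 codewords.
  weight 6: 1 codewords.
Minimum distance d = smallest w > 0 with A_w > 0 = 1.
Sanity: Σ A_w = 16 = 2^4 = 16 ✓.


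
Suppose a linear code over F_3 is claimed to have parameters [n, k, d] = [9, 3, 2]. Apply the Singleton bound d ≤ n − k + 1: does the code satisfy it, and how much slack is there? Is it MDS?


Singleton RHS = n − k + 1 = 7, slack = 5, bound satisfied, not MDS.

Singleton bound: d ≤ n − k + 1.
Here n = 9, k = 3, so n − k + 1 = 7.
Given d = 2, check d ≤ 7: YES.
Slack = (n − k + 1) − d = 5.
The code is NOT MDS (slack = 5 > 0).
Description: the claimed parameters are [9, 3, 2]_3; such a code would be non-MDS.


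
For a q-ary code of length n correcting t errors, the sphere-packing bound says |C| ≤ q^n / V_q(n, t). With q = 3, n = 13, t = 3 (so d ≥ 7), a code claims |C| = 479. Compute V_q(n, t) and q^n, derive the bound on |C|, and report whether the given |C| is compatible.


V_q(n, t) = 2627, q^n = 1594323, Hamming bound = 606, |C| = 479 ≤ bound (satisfied).

Step 1: Compute V_q(n, t) = Σ_{j=0}^3 C(n, j) (q−1)^j.
  j = 0: C(13,0)·(2)^0 = 1·1 = 1.
  j = 1: C(13,1)·(2)^1 = 13·2 = 26.
  j = 2: C(13,2)·(2)^2 = 78·4 = 312.
  j = 3: C(13,3)·(2)^3 = 286·8 = 2288.
  V_q(n, t) = 1 + 26 + 312 + 2288 = 2627.
Step 2: q^n = 3^13 = 1594323.
Step 3: Hamming bound ⌊q^n / V_q(n,t)⌋ = ⌊1594323/2627⌋ = 606.
Step 4: Compare |C| = 479 to 606: satisfied.
The claimed |C| lies below the Hamming bound.


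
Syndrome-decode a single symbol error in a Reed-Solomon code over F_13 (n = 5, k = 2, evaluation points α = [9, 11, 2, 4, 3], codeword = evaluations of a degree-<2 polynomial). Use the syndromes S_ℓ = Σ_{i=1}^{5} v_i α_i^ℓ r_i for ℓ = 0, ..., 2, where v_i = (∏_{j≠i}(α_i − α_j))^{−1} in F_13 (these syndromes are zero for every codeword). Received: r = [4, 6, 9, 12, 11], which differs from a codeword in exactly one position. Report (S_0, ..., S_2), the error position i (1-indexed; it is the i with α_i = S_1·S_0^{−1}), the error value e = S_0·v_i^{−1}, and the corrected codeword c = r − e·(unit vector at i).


S = (10, 7, 1), error at position 3, error magnitude e = 12, c = [4, 6, 10, 12, 11].

Step 1: column multipliers v_i = (∏_{j≠i}(α_i − α_j))^{−1} mod 13.
  i = 1 (α = 9): (9−11)(9−2)(9−4)(9−3) = (−2)·7·5·6 = −420 ≡ 9, so v_1 = 9^{−1} = 3 (mod 13).
  i = 2 (α = 11): (11−9)(11−2)(11−4)(11−3) = 2·9·7·8 = 1008 ≡ 7, so v_2 = 7^{−1} = 2 (mod 13).
  i = 3 (α = 2): (2−9)(2−11)(2−4)(2−3) = (−7)·(−9)·(−2)·(−1) = 126 ≡ 9, so v_3 = 9^{−1} = 3 (mod 13).
  i = 4 (α = 4): (4−9)(4−11)(4−2)(4−3) = (−5)·(−7)·2·1 = 70 ≡ 5, so v_4 = 5^{−1} = 8 (mod 13).
  i = 5 (α = 3): (3−9)(3−11)(3−2)(3−4) = (−6)·(−8)·1·(−1) = −48 ≡ 4, so v_5 = 4^{−1} = 10 (mod 13).
  v = [3, 2, 3, 8, 10].
Step 2: syndromes of r = [4, 6, 9, 12, 11] (all sums mod 13).
  S_0 = Σ v_i r_i = 3·4 + 2·6 + 3·9 + 8·12 + 10·11 = 257 ≡ 10.
  S_1 = Σ v_i α_i r_i = 3·9·4 + 2·11·6 + 3·2·9 + 8·4·12 + 10·3·11 = 1008 ≡ 7.
  α_i^2 mod 13 = [3, 4, 4, 3, 9].
  S_2 = Σ v_i α_i^2 r_i = 3·3·4 + 2·4·6 + 3·4·9 + 8·3·12 + 10·9·11 = 1470 ≡ 1.
  S = (10, 7, 1) ≠ 0, so r is not a codeword (an error is present).
Step 3: locate the error. For a single error e at position i, S_ℓ = v_i·e·α_i^ℓ, so α_err = S_1/S_0.
  S_0^{−1} = 10^{−1} = 4 (mod 13), so α_err = 7·4 = 28 ≡ 2 = α_3. Error position i = 3.
  Consistency check: S_2/S_1 = 1·2 = 2 ≡ 2 = α_err ✓ (single-error assumption holds).
Step 4: error magnitude e = S_0/v_3 = S_0·∏_{j≠3}(α_3 − α_j) = 10·9 = 90 ≡ 12 (mod 13).
Step 5: correct position 3: c_3 = r_3 − e = 9 − 12 ≡ 10 (mod 13). Hence c = [4, 6, 10, 12, 11].
  Check: interpolating c through the α_i gives m(x) = 8 + 1·x (degree < 2) with m(α_i) = c_i for every i, so c is indeed a codeword.


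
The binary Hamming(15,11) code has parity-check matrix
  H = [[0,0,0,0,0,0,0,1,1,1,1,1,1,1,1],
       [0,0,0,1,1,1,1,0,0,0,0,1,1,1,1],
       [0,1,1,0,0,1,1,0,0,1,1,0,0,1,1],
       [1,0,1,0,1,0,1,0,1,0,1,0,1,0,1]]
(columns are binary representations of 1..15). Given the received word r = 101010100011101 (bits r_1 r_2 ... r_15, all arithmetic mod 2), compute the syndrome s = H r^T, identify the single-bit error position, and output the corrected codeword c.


s = (0, 1, 0, 1)^T, error position = 5, corrected codeword c = 101000100011101

Compute s = H r^T mod 2 one row at a time:
  s_1 = 0 + 0 + 0 + 1 + 1 + 1 + 0 + 1 = 4 ≡ 0 (mod 2).
  s_2 = 0 + 1 + 0 + 1 + 1 + 1 + 0 + 1 = 5 ≡ 1 (mod 2).
  s_3 = 0 + 1 + 0 + 1 + 0 + 1 + 0 + 1 = 4 ≡ 0 (mod 2).
  s_4 = 1 + 1 + 1 + 1 + 0 + 1 + 1 + 1 = 7 ≡ 1 (mod 2).
s = (0, 1, 0, 1)^T — this equals column 5 of H (binary 0101), so error is at position 5.
Correct: flip bit 5 of r = 101010100011101 to get c = 101000100011101.


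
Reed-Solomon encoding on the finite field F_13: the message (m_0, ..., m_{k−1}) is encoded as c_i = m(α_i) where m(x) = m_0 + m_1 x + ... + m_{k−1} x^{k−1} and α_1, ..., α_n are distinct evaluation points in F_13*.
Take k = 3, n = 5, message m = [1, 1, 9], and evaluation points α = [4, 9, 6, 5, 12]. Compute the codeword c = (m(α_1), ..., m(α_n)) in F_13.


c = [6, 11, 6, 10, 9]

Message polynomial: m(x) = 1 + 1·x + 9·x^2 (mod 13).
For each evaluation point α_i, compute m(α_i) mod 13:
  α_1 = 4: Horner steps 9 → 11 → 6, so m(4) = 6.
  α_2 = 9: Horner steps 9 → 4 → 11, so m(9) = 11.
  α_3 = 6: Horner steps 9 → 3 → 6, so m(6) = 6.
  α_4 = 5: Horner steps 9 → 7 → 10, so m(5) = 10.
  α_5 = 12: Horner steps 9 → 5 → 9, so m(12) = 9.
Codeword c = [6, 11, 6, 10, 9] ∈ F_13^5.


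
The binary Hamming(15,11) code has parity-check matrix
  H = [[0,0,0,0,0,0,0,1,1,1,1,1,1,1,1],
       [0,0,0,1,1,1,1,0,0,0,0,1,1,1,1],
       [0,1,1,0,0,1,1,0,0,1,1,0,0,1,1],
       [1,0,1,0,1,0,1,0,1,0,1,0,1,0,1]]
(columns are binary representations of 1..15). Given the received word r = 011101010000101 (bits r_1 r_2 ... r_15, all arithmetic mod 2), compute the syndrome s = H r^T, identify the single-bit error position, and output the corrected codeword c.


s = (1, 0, 0, 1)^T, error position = 9, corrected codeword c = 011101011000101

Compute s = H r^T mod 2 one row at a time:
  s_1 = 1 + 0 + 0 + 0 + 0 + 1 + 0 + 1 = 3 ≡ 1 (mod 2).
  s_2 = 1 + 0 + 1 + 0 + 0 + 1 + 0 + 1 = 4 ≡ 0 (mod 2).
  s_3 = 1 + 1 + 1 + 0 + 0 + 0 + 0 + 1 = 4 ≡ 0 (mod 2).
  s_4 = 0 + 1 + 0 + 0 + 0 + 0 + 1 + 1 = 3 ≡ 1 (mod 2).
s = (1, 0, 0, 1)^T — this equals column 9 of H (binary 1001), so error is at position 9.
Correct: flip bit 9 of r = 011101010000101 to get c = 011101011000101.


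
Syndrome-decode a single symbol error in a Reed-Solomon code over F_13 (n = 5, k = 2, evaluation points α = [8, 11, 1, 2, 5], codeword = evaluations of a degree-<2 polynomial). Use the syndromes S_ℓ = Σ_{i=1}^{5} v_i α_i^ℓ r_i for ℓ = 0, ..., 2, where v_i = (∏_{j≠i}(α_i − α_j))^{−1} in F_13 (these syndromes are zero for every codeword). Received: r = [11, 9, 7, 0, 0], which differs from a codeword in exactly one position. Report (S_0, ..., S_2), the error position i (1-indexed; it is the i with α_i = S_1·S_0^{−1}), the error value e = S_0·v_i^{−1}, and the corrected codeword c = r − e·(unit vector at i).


S = (9, 5, 10), error at position 4, error magnitude e = 11, c = [11, 9, 7, 2, 0].

Step 1: column multipliers v_i = (∏_{j≠i}(α_i − α_j))^{−1} mod 13.
  i = 1 (α = 8): (8−11)(8−1)(8−2)(8−5) = (−3)·7·6·3 = −378 ≡ 12, so v_1 = 12^{−1} = 12 (mod 13).
  i = 2 (α = 11): (11−8)(11−1)(11−2)(11−5) = 3·10·9·6 = 1620 ≡ 8, so v_2 = 8^{−1} = 5 (mod 13).
  i = 3 (α = 1): (1−8)(1−11)(1−2)(1−5) = (−7)·(−10)·(−1)·(−4) = 280 ≡ 7, so v_3 = 7^{−1} = 2 (mod 13).
  i = 4 (α = 2): (2−8)(2−11)(2−1)(2−5) = (−6)·(−9)·1·(−3) = −162 ≡ 7, so v_4 = 7^{−1} = 2 (mod 13).
  i = 5 (α = 5): (5−8)(5−11)(5−1)(5−2) = (−3)·(−6)·4·3 = 216 ≡ 8, so v_5 = 8^{−1} = 5 (mod 13).
  v = [12, 5, 2, 2, 5].
Step 2: syndromes of r = [11, 9, 7, 0, 0] (all sums mod 13).
  S_0 = Σ v_i r_i = 12·11 + 5·9 + 2·7 + 2·0 + 5·0 = 191 ≡ 9.
  S_1 = Σ v_i α_i r_i = 12·8·11 + 5·11·9 + 2·1·7 + 2·2·0 + 5·5·0 = 1565 ≡ 5.
  α_i^2 mod 13 = [12, 4, 1, 4, 12].
  S_2 = Σ v_i α_i^2 r_i = 12·12·11 + 5·4·9 + 2·1·7 + 2·4·0 + 5·12·0 = 1778 ≡ 10.
  S = (9, 5, 10) ≠ 0, so r is not a codeword (an error is present).
Step 3: locate the error. For a single error e at position i, S_ℓ = v_i·e·α_i^ℓ, so α_err = S_1/S_0.
  S_0^{−1} = 9^{−1} = 3 (mod 13), so α_err = 5·3 = 15 ≡ 2 = α_4. Error position i = 4.
  Consistency check: S_2/S_1 = 10·8 = 80 ≡ 2 = α_err ✓ (single-error assumption holds).
Step 4: error magnitude e = S_0/v_4 = S_0·∏_{j≠4}(α_4 − α_j) = 9·7 = 63 ≡ 11 (mod 13).
Step 5: correct position 4: c_4 = r_4 − e = 0 − 11 ≡ 2 (mod 13). Hence c = [11, 9, 7, 2, 0].
  Check: interpolating c through the α_i gives m(x) = 12 + 8·x (degree < 2) with m(α_i) = c_i for every i, so c is indeed a codeword.


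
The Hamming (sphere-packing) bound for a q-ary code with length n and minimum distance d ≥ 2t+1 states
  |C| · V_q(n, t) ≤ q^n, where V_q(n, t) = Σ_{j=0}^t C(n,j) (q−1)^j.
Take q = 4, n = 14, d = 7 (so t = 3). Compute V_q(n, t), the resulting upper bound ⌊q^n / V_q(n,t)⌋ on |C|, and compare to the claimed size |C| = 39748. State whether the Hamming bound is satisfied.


V_q(n, t) = 10690, q^n = 268435456, Hamming bound = 25110, |C| = 39748 > bound (violated).

Step 1: Compute V_q(n, t) = Σ_{j=0}^3 C(n, j) (q−1)^j.
  j = 0: C(14,0)·(3)^0 = 1·1 = 1.
  j = 1: C(14,1)·(3)^1 = 14·3 = 42.
  j = 2: C(14,2)·(3)^2 = 91·9 = 819.
  j = 3: C(14,3)·(3)^3 = 364·27 = 9828.
  V_q(n, t) = 1 + 42 + 819 + 9828 = 10690.
Step 2: q^n = 4^14 = 268435456.
Step 3: Hamming bound ⌊q^n / V_q(n,t)⌋ = ⌊268435456/10690⌋ = 25110.
Step 4: Compare |C| = 39748 to 25110: violated.
The claimed |C| lies above the Hamming bound, so no 4-ary code of length 14 with d ≥ 7 can have 39748 codewords.


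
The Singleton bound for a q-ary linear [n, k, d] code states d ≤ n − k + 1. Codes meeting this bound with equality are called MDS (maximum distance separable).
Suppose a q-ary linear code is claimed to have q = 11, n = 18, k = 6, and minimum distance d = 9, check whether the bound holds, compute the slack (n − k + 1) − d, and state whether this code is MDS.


Singleton RHS = n − k + 1 = 13, slack = 4, bound satisfied, not MDS.

Singleton bound: d ≤ n − k + 1.
Here n = 18, k = 6, so n − k + 1 = 13.
Given d = 9, check d ≤ 13: YES.
Slack = (n − k + 1) − d = 4.
The code is NOT MDS (slack = 4 > 0).
Description: the claimed parameters are [18, 6, 9]_11; such a code would be non-MDS.


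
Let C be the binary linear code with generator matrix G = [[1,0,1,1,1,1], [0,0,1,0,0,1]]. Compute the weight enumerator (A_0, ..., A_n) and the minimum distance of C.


Weight distribution: A_0 = 1, A_2 = 1, A_3 = 1, A_5 = 1. Minimum distance d = 2.

Enumerate all 2^2 = 4 messages m ∈ F_2^2.
For each, compute codeword c = mG in F_2^6, then tally its weight.
  m = 00 → c = 000000, weight = 0.
  m = 10 → c = 101111, weight = 5.
  m = 01 → c = 001001, weight = 2.
  m = 11 → c = 100110, weight = 3.
Tally weights:
  weight 0: 1 codewords.
  weight 2: 1 codewords.
  weight 3: 1 codewords.
  weight 5: 1 codewords.
Minimum distance d = smallest w > 0 with A_w > 0 = 2.
Sanity: Σ A_w = 4 = 2^2 = 4 ✓.


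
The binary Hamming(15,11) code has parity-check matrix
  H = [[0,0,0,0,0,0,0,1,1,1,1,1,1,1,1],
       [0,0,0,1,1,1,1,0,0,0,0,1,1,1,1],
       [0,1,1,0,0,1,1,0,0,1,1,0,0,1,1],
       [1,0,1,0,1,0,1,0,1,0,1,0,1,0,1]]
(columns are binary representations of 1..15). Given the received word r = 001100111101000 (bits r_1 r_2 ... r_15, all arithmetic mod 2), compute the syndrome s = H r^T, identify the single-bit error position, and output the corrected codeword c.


s = (0, 1, 1, 1)^T, error position = 7, corrected codeword c = 001100011101000

Compute s = H r^T mod 2 one row at a time:
  s_1 = 1 + 1 + 1 + 0 + 1 + 0 + 0 + 0 = 4 ≡ 0 (mod 2).
  s_2 = 1 + 0 + 0 + 1 + 1 + 0 + 0 + 0 = 3 ≡ 1 (mod 2).
  s_3 = 0 + 1 + 0 + 1 + 1 + 0 + 0 + 0 = 3 ≡ 1 (mod 2).
  s_4 = 0 + 1 + 0 + 1 + 1 + 0 + 0 + 0 = 3 ≡ 1 (mod 2).
s = (0, 1, 1, 1)^T — this equals column 7 of H (binary 0111), so error is at position 7.
Correct: flip bit 7 of r = 001100111101000 to get c = 001100011101000.
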